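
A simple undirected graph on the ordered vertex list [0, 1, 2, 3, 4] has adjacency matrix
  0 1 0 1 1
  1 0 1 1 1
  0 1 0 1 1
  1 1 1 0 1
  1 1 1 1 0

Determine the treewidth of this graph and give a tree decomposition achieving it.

The largest bag has 4 vertices, giving width 3; this decomposition certifies tw(G) ≤ 3. Conversely, {0, 1, 3, 4} is a clique of size 4, and the vertices of any clique must share a bag in every tree decomposition; so some bag has ≥ 4 vertices and tw(G) ≥ 3. The upper and lower bounds meet at 3, so that is the treewidth.

Treewidth 3.
One optimal decomposition is:
Bags: B1 = {0, 1, 3, 4}  B2 = {1, 2, 3, 4}
Tree: B1–B2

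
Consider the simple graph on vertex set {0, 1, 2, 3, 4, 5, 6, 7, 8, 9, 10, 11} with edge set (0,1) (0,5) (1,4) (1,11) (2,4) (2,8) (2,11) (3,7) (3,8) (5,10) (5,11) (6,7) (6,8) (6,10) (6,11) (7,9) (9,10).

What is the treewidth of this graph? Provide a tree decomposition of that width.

Every bag has size at most 4, so the width is 4 − 1 = 3 and tw(G) ≤ 3. For the lower bound: the 4 vertex sets {0,1,4}, {2}, {11}, {5,6,8,10} are disjoint, each induces a connected subgraph, and every pair is joined by at least one edge of G. Contracting each set to a single vertex therefore yields K_{4} as a minor, and since treewidth is minor-monotone, tw(G) ≥ tw(K_{4}) = 3. Therefore the treewidth is 3.

Treewidth 3.
Bags: B1 = {0, 1, 2, 4}  B2 = {0, 1, 2, 11}  B3 = {0, 2, 5, 11}  B4 = {2, 5, 8, 11}  B5 = {5, 6, 8, 11}  B6 = {5, 6, 8, 10}  B7 = {3, 6, 8, 10}  B8 = {3, 6, 7, 10}  B9 = {3, 7, 9, 10}
Tree: B1–B2, B2–B3, B3–B4, B4–B5, B5–B6, B6–B7, B7–B8, B8–B9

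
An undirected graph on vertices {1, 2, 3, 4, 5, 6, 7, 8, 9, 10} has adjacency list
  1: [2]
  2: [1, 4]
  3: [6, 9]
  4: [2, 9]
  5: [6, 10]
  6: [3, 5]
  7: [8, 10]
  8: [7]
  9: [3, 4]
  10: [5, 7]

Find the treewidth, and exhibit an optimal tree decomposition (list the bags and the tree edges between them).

Treewidth 1.
Bags: B1 = {7, 8}  B2 = {7, 10}  B3 = {5, 10}  B4 = {5, 6}  B5 = {3, 6}  B6 = {3, 9}  B7 = {4, 9}  B8 = {2, 4}  B9 = {1, 2}
Tree: B1–B2, B2–B3, B3–B4, B4–B5, B5–B6, B6–B7, B7–B8, B8–B9

Each bag holds 2 vertices, so the decomposition has width 1, which upper-bounds the treewidth. Since G has at least one edge (e.g. 8–7), it is not an edgeless graph, so tw(G) ≥ 1. Combining the bounds, tw(G) = 1.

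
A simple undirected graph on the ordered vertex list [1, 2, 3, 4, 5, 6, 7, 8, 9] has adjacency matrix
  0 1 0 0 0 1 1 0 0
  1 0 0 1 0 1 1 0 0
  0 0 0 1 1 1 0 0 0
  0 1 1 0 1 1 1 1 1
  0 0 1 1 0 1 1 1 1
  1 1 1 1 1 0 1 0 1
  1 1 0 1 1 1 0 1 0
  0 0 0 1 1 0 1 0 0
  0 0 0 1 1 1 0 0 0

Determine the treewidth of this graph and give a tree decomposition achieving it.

Each bag holds 4 vertices, so the decomposition has width 3, which upper-bounds the treewidth. On the other hand G contains the 4-clique {1, 2, 6, 7}. A clique must lie in a single bag of any decomposition, so no decomposition can have width below 3. Combining the bounds, tw(G) = 3.

Treewidth 3.
One optimal decomposition is:
Bags: B1 = {4, 5, 6, 7}  B2 = {3, 4, 5, 6}  B3 = {2, 4, 6, 7}  B4 = {4, 5, 7, 8}  B5 = {4, 5, 6, 9}  B6 = {1, 2, 6, 7}
Tree: B1–B2, B1–B3, B1–B4, B1–B5, B3–B6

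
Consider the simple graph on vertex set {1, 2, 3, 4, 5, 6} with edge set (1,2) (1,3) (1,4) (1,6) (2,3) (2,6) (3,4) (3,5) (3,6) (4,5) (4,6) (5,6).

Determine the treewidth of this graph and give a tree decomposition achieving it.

Treewidth 3.
Bags: B1 = {1, 3, 4, 6}  B2 = {3, 4, 5, 6}  B3 = {1, 2, 3, 6}
Tree: B1–B2, B1–B3

Every bag has size at most 4, so the width is 4 − 1 = 3 and tw(G) ≤ 3. On the other hand G contains the 4-clique {1, 2, 3, 6}. A clique must lie in a single bag of any decomposition, so no decomposition can have width below 3. Combining the bounds, tw(G) = 3.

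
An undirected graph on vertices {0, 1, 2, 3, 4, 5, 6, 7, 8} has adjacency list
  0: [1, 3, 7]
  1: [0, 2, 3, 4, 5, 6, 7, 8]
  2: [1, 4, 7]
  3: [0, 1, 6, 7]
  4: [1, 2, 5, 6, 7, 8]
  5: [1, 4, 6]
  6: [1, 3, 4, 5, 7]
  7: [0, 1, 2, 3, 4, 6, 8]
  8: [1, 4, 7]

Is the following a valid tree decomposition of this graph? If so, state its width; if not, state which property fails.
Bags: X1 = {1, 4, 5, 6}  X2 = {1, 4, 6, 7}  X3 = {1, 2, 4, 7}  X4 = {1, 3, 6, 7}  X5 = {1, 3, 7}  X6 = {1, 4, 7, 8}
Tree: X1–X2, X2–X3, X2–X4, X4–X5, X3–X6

No — vertex 0 appears in no bag.

A tree decomposition must satisfy three properties: every vertex lies in some bag; for every edge, both endpoints lie together in some bag; and for every vertex, the bags containing it form a connected subtree. Here vertex 0 appears in no bag, so the decomposition is invalid.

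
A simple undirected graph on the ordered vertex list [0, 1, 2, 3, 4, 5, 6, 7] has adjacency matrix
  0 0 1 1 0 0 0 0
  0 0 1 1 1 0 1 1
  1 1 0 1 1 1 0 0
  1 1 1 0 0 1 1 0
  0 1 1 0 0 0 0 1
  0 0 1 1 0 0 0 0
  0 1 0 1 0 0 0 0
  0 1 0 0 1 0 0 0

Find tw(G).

2

A width-2 tree decomposition is:
Bags: B1 = {1, 2, 3}  B2 = {1, 3, 6}  B3 = {0, 2, 3}  B4 = {1, 2, 4}  B5 = {2, 3, 5}  B6 = {1, 4, 7}
Tree: B1–B2, B1–B3, B1–B4, B3–B5, B4–B6
Every bag has size at most 3, so the width is 3 − 1 = 2 and tw(G) ≤ 2. On the other hand G contains the 3-clique {0, 2, 3}. A clique must lie in a single bag of any decomposition, so no decomposition can have width below 2. Therefore the treewidth is 2.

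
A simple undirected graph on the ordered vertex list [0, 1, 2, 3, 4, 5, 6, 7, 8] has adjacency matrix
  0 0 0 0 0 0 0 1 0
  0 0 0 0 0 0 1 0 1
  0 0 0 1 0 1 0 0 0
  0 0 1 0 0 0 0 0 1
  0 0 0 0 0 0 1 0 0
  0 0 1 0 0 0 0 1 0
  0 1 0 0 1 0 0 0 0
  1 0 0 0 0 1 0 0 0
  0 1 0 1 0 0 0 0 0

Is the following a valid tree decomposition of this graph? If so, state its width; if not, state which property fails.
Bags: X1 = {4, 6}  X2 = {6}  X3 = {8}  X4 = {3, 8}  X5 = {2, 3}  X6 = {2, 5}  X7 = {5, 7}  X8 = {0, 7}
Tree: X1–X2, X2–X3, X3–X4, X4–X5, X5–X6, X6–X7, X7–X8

A tree decomposition must satisfy three properties: every vertex lies in some bag; for every edge, both endpoints lie together in some bag; and for every vertex, the bags containing it form a connected subtree. Here vertex 1 appears in no bag, so the decomposition is invalid.

No — vertex 1 appears in no bag.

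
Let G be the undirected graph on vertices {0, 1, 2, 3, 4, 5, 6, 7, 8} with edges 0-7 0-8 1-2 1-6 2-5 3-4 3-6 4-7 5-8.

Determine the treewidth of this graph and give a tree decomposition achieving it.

Treewidth 2.
One such decomposition:
Bags: B1 = {3, 4, 7}  B2 = {3, 6, 7}  B3 = {1, 6, 7}  B4 = {1, 2, 7}  B5 = {2, 5, 7}  B6 = {5, 7, 8}  B7 = {0, 7, 8}
Tree: B1–B2, B2–B3, B3–B4, B4–B5, B5–B6, B6–B7

Every bag has size at most 3, so the width is 3 − 1 = 2 and tw(G) ≤ 2. The edges 7–4–3–6–1–2–5–8–0–7 form a cycle, so G is not a tree and its treewidth is at least 2. Hence tw(G) = 2 exactly.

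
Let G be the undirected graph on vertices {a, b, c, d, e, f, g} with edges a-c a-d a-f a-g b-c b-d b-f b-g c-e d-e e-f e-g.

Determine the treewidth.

A width-3 tree decomposition is:
Bags: B1 = {a, b, d, e}  B2 = {a, b, e, g}  B3 = {a, b, e, f}  B4 = {a, b, c, e}
Tree: B1–B2, B2–B3, B3–B4
The largest bag has 4 vertices, giving width 3; this decomposition certifies tw(G) ≤ 3. For the lower bound: the 4 vertex sets {b,d}, {a,g}, {e}, {f} are disjoint, each induces a connected subgraph, and every pair is joined by at least one edge of G. Contracting each set to a single vertex therefore yields K_{4} as a minor, and since treewidth is minor-monotone, tw(G) ≥ tw(K_{4}) = 3. Combining the bounds, tw(G) = 3.

3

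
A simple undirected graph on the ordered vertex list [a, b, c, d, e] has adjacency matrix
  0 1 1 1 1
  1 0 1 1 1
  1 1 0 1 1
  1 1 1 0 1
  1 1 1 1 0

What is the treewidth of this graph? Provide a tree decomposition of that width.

Treewidth 4.
One such decomposition:
Bags: B1 = {a, b, c, d, e}
Tree: (single bag)

A single bag containing all 5 vertices is trivially a valid decomposition of width 4. On the other hand G contains the 5-clique {a, b, c, d, e}. A clique must lie in a single bag of any decomposition, so no decomposition can have width below 4. Combining the bounds, tw(G) = 4.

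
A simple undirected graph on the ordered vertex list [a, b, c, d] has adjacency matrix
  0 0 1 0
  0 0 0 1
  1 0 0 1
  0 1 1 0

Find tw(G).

A width-1 tree decomposition is:
Bags: B1 = {a, c}  B2 = {c, d}  B3 = {b, d}
Tree: B1–B2, B2–B3
Each bag holds 2 vertices, so the decomposition has width 1, which upper-bounds the treewidth. Any graph with an edge has treewidth ≥ 1, and G has the edge a–c. Combining the bounds, tw(G) = 1.

1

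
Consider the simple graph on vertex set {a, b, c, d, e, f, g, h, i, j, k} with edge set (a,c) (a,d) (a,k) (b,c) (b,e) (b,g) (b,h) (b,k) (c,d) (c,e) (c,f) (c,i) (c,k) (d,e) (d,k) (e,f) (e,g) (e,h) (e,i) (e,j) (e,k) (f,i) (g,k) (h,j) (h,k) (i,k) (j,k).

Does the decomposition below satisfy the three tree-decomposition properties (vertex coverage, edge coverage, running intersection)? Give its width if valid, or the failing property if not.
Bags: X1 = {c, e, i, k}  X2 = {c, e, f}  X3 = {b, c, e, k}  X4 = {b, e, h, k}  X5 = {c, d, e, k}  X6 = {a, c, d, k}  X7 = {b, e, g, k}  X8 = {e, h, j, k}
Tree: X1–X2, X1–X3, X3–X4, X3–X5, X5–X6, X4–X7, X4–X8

No — edge (i,f) lies in no bag.

A tree decomposition must satisfy three properties: every vertex lies in some bag; for every edge, both endpoints lie together in some bag; and for every vertex, the bags containing it form a connected subtree. Here edge (i,f) lies in no bag, so the decomposition is invalid.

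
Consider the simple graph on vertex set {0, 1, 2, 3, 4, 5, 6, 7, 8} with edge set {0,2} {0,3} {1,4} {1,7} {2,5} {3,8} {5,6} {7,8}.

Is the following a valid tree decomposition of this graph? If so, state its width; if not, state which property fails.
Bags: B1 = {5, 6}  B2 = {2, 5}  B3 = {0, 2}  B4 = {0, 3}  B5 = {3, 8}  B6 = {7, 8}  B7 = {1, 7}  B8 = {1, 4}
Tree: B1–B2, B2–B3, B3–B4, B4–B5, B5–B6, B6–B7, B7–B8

Every vertex of G appears in some bag (union = {0, 1, 2, 3, 4, 5, 6, 7, 8}); every edge is covered by a bag; and for each vertex v the set of bags containing v is connected in the bag tree. The decomposition is therefore valid. The largest bag has 2 vertices, so the width is 1.

Yes; width 1.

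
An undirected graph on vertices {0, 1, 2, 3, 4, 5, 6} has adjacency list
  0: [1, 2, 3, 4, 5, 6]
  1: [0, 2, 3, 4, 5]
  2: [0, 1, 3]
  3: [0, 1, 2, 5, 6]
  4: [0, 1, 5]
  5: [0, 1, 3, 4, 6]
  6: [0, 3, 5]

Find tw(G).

A width-3 tree decomposition is:
Bags: B1 = {0, 1, 4, 5}  B2 = {0, 1, 3, 5}  B3 = {0, 1, 2, 3}  B4 = {0, 3, 5, 6}
Tree: B1–B2, B2–B3, B2–B4
The largest bag has 4 vertices, giving width 3; this decomposition certifies tw(G) ≤ 3. For the lower bound, the 4 vertices {0, 1, 2, 3} are pairwise adjacent, and any tree decomposition puts a clique entirely inside one bag — forcing width ≥ 3. Hence tw(G) = 3 exactly.

3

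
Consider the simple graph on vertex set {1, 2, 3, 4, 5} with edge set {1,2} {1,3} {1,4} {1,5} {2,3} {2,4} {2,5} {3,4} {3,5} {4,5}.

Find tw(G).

4

A width-4 tree decomposition is:
Bags: B1 = {1, 2, 3, 4, 5}
Tree: (single bag)
With just one bag of size 5, the width is 5 − 1 = 4, so tw(G) ≤ 4. For the lower bound, the 5 vertices {1, 2, 3, 4, 5} are pairwise adjacent, and any tree decomposition puts a clique entirely inside one bag — forcing width ≥ 4. Therefore the treewidth is 4.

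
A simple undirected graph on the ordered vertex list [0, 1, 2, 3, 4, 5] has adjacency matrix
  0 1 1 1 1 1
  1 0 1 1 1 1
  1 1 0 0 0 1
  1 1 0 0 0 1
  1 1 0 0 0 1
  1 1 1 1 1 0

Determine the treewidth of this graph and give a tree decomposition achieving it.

Treewidth 3.
Bags: B1 = {0, 1, 2, 5}  B2 = {0, 1, 3, 5}  B3 = {0, 1, 4, 5}
Tree: B1–B2, B1–B3

Each bag holds 4 vertices, so the decomposition has width 3, which upper-bounds the treewidth. Conversely, {0, 1, 2, 5} is a clique of size 4, and the vertices of any clique must share a bag in every tree decomposition; so some bag has ≥ 4 vertices and tw(G) ≥ 3. The upper and lower bounds meet at 3, so that is the treewidth.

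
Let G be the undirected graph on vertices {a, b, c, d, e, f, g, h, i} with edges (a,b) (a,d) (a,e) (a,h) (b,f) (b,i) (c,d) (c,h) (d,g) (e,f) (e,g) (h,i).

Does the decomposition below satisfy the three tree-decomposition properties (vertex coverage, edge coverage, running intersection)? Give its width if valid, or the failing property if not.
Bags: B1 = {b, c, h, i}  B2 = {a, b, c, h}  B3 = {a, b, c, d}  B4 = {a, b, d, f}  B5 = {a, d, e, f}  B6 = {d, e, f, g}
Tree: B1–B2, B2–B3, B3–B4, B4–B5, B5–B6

Vertex coverage: the bags together contain {a, b, c, d, e, f, g, h, i}, the full vertex set. Edge coverage: each edge of G has both endpoints in at least one bag. Running intersection: for every vertex, the bags containing it form a connected subtree. All three properties hold, so this is a valid tree decomposition of width max|bag| − 1 = 3, and hence tw(G) ≤ 3.

Yes; width 3.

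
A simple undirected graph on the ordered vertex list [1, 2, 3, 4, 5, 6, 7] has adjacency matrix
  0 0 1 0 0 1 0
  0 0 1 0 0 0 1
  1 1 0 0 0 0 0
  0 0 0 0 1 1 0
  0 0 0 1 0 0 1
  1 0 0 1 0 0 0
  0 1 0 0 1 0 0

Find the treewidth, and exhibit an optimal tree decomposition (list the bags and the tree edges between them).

Each bag holds 3 vertices, so the decomposition has width 2, which upper-bounds the treewidth. The edges 3–1–6–4–5–7–2–3 form a cycle, so G is not a tree and its treewidth is at least 2. Therefore the treewidth is 2.

Treewidth 2.
One such decomposition:
Bags: B1 = {1, 3, 6}  B2 = {3, 4, 6}  B3 = {3, 4, 5}  B4 = {3, 5, 7}  B5 = {2, 3, 7}
Tree: B1–B2, B2–B3, B3–B4, B4–B5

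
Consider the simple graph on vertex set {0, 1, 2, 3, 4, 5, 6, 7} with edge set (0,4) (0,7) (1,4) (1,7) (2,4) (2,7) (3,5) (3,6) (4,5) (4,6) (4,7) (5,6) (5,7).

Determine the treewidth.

2

A width-2 tree decomposition is:
Bags: B1 = {1, 4, 7}  B2 = {4, 5, 7}  B3 = {0, 4, 7}  B4 = {2, 4, 7}  B5 = {4, 5, 6}  B6 = {3, 5, 6}
Tree: B1–B2, B1–B3, B3–B4, B2–B5, B5–B6
Each bag holds 3 vertices, so the decomposition has width 2, which upper-bounds the treewidth. On the other hand G contains the 3-clique {3, 5, 6}. A clique must lie in a single bag of any decomposition, so no decomposition can have width below 2. Hence tw(G) = 2 exactly.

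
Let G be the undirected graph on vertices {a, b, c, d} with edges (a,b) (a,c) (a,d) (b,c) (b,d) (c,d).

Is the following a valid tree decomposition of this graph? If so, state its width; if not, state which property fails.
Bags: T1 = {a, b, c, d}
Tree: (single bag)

Checking the three conditions: (i) the bags cover all of {a, b, c, d}; (ii) for each edge, some bag contains both endpoints; (iii) the bags containing any fixed vertex form a subtree. All hold, so the decomposition is valid with width 4 − 1 = 3.

Yes; width 3.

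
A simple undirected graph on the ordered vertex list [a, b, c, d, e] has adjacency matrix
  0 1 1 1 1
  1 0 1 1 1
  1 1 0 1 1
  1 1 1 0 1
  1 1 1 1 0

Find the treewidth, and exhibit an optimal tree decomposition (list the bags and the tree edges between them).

A single bag containing all 5 vertices is trivially a valid decomposition of width 4. For the lower bound, the 5 vertices {a, b, c, d, e} are pairwise adjacent, and any tree decomposition puts a clique entirely inside one bag — forcing width ≥ 4. The upper and lower bounds meet at 4, so that is the treewidth.

Treewidth 4.
Bags: B1 = {a, b, c, d, e}
Tree: (single bag)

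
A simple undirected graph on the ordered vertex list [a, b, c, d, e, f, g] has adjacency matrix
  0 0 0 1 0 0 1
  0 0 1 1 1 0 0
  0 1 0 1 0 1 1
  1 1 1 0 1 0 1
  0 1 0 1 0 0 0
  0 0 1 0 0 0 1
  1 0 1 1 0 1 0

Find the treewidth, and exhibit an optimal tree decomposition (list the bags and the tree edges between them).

The largest bag has 3 vertices, giving width 2; this decomposition certifies tw(G) ≤ 2. For the lower bound, the 3 vertices {c, d, g} are pairwise adjacent, and any tree decomposition puts a clique entirely inside one bag — forcing width ≥ 2. Combining the bounds, tw(G) = 2.

Treewidth 2.
Bags: B1 = {b, c, d}  B2 = {c, d, g}  B3 = {c, f, g}  B4 = {a, d, g}  B5 = {b, d, e}
Tree: B1–B2, B2–B3, B2–B4, B1–B5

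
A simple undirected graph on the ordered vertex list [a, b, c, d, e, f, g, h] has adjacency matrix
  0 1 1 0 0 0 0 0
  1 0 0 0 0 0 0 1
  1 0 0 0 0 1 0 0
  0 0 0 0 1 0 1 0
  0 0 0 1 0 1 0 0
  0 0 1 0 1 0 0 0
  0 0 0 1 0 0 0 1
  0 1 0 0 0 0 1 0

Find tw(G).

A width-2 tree decomposition is:
Bags: B1 = {b, g, h}  B2 = {a, b, g}  B3 = {a, c, g}  B4 = {c, f, g}  B5 = {e, f, g}  B6 = {d, e, g}
Tree: B1–B2, B2–B3, B3–B4, B4–B5, B5–B6
Each bag holds 3 vertices, so the decomposition has width 2, which upper-bounds the treewidth. For the lower bound, G contains the cycle g–h–b–a–c–f–e–d–g, so G is not a forest; only forests have treewidth ≤ 1, hence tw(G) ≥ 2. The upper and lower bounds meet at 2, so that is the treewidth.

2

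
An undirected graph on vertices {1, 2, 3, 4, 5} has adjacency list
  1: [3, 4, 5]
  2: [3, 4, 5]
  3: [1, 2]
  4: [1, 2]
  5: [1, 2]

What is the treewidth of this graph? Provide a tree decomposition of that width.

The largest bag has 3 vertices, giving width 2; this decomposition certifies tw(G) ≤ 2. For the lower bound, G contains the cycle 1–4–2–3–1, so G is not a forest; only forests have treewidth ≤ 1, hence tw(G) ≥ 2. Therefore the treewidth is 2.

Treewidth 2.
Bags: B1 = {1, 2, 4}  B2 = {1, 2, 3}  B3 = {1, 2, 5}
Tree: B1–B2, B2–B3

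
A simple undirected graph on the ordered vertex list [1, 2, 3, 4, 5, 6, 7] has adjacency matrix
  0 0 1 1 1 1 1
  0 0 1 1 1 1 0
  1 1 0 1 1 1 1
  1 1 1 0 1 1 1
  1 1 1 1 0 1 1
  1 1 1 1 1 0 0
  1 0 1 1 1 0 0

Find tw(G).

4

A width-4 tree decomposition is:
Bags: B1 = {1, 3, 4, 5, 6}  B2 = {2, 3, 4, 5, 6}  B3 = {1, 3, 4, 5, 7}
Tree: B1–B2, B1–B3
Every bag has size at most 5, so the width is 5 − 1 = 4 and tw(G) ≤ 4. Conversely, {1, 3, 4, 5, 6} is a clique of size 5, and the vertices of any clique must share a bag in every tree decomposition; so some bag has ≥ 5 vertices and tw(G) ≥ 4. Therefore the treewidth is 4.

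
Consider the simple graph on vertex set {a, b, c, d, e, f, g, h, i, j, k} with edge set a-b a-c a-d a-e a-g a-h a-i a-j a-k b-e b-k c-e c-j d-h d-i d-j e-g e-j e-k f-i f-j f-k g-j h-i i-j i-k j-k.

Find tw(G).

A width-3 tree decomposition is:
Bags: B1 = {a, e, j, k}  B2 = {a, i, j, k}  B3 = {a, c, e, j}  B4 = {a, d, i, j}  B5 = {a, b, e, k}  B6 = {f, i, j, k}  B7 = {a, e, g, j}  B8 = {a, d, h, i}
Tree: B1–B2, B1–B3, B2–B4, B1–B5, B2–B6, B1–B7, B4–B8
Every bag has size at most 4, so the width is 4 − 1 = 3 and tw(G) ≤ 3. On the other hand G contains the 4-clique {a, d, i, j}. A clique must lie in a single bag of any decomposition, so no decomposition can have width below 3. The upper and lower bounds meet at 3, so that is the treewidth.

3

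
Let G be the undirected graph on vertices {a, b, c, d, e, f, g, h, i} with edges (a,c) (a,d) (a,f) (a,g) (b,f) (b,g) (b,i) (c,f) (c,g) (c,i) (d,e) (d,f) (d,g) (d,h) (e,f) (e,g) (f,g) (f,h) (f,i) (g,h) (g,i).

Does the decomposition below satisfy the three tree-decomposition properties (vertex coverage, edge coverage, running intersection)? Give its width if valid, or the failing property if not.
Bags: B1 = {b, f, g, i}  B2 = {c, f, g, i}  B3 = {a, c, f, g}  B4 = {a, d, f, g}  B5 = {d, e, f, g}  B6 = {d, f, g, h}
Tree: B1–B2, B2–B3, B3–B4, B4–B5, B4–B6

Vertex coverage: the bags together contain {a, b, c, d, e, f, g, h, i}, the full vertex set. Edge coverage: each edge of G has both endpoints in at least one bag. Running intersection: for every vertex, the bags containing it form a connected subtree. All three properties hold, so this is a valid tree decomposition of width max|bag| − 1 = 3, and hence tw(G) ≤ 3.

Yes; width 3.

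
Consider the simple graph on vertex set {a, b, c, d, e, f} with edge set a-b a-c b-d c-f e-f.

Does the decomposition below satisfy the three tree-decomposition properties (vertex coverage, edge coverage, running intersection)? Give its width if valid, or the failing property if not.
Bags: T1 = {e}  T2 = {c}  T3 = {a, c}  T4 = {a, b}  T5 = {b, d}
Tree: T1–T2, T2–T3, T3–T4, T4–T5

A tree decomposition must satisfy three properties: every vertex lies in some bag; for every edge, both endpoints lie together in some bag; and for every vertex, the bags containing it form a connected subtree. Here vertex f appears in no bag, so the decomposition is invalid.

No — vertex f appears in no bag.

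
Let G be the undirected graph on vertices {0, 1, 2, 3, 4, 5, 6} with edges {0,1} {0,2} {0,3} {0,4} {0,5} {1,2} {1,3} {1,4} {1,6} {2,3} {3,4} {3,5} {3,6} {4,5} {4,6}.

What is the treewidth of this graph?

A width-3 tree decomposition is:
Bags: B1 = {1, 3, 4, 6}  B2 = {0, 1, 3, 4}  B3 = {0, 3, 4, 5}  B4 = {0, 1, 2, 3}
Tree: B1–B2, B2–B3, B2–B4
Each bag holds 4 vertices, so the decomposition has width 3, which upper-bounds the treewidth. On the other hand G contains the 4-clique {0, 1, 2, 3}. A clique must lie in a single bag of any decomposition, so no decomposition can have width below 3. Hence tw(G) = 3 exactly.

3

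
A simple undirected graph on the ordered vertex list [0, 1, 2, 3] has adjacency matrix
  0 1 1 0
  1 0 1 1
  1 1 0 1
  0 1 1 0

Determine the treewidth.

A width-2 tree decomposition is:
Bags: B1 = {1, 2, 3}  B2 = {0, 1, 2}
Tree: B1–B2
Each bag holds 3 vertices, so the decomposition has width 2, which upper-bounds the treewidth. On the other hand G contains the 3-clique {0, 1, 2}. A clique must lie in a single bag of any decomposition, so no decomposition can have width below 2. Hence tw(G) = 2 exactly.

2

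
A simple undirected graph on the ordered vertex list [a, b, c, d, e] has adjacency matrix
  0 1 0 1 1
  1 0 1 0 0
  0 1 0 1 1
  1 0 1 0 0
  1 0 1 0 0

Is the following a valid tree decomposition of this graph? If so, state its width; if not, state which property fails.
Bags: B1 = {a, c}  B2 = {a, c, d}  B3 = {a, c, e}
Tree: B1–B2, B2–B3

No — vertex b appears in no bag.

A tree decomposition must satisfy three properties: every vertex lies in some bag; for every edge, both endpoints lie together in some bag; and for every vertex, the bags containing it form a connected subtree. Here vertex b appears in no bag, so the decomposition is invalid.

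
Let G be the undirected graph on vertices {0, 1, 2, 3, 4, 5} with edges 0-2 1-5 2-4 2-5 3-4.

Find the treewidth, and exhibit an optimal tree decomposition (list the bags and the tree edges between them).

Every bag has size at most 2, so the width is 2 − 1 = 1 and tw(G) ≤ 1. G has an edge, so its treewidth is at least 1. Therefore the treewidth is 1.

Treewidth 1.
One such decomposition:
Bags: B1 = {2, 5}  B2 = {2, 4}  B3 = {3, 4}  B4 = {0, 2}  B5 = {1, 5}
Tree: B1–B2, B2–B3, B2–B4, B1–B5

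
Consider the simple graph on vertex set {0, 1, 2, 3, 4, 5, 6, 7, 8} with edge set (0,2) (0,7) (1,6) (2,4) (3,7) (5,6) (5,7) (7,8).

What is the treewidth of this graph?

A width-1 tree decomposition is:
Bags: B1 = {5, 7}  B2 = {7, 8}  B3 = {5, 6}  B4 = {0, 7}  B5 = {1, 6}  B6 = {0, 2}  B7 = {3, 7}  B8 = {2, 4}
Tree: B1–B2, B1–B3, B2–B4, B3–B5, B4–B6, B1–B7, B6–B8
The largest bag has 2 vertices, giving width 1; this decomposition certifies tw(G) ≤ 1. Since G has at least one edge (e.g. 7–5), it is not an edgeless graph, so tw(G) ≥ 1. Hence tw(G) = 1 exactly.

1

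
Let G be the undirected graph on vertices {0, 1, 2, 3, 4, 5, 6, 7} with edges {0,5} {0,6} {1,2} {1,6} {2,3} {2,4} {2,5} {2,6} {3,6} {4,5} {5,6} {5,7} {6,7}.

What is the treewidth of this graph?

2

A width-2 tree decomposition is:
Bags: B1 = {2, 5, 6}  B2 = {2, 3, 6}  B3 = {2, 4, 5}  B4 = {0, 5, 6}  B5 = {5, 6, 7}  B6 = {1, 2, 6}
Tree: B1–B2, B1–B3, B1–B4, B1–B5, B1–B6
The largest bag has 3 vertices, giving width 2; this decomposition certifies tw(G) ≤ 2. On the other hand G contains the 3-clique {2, 4, 5}. A clique must lie in a single bag of any decomposition, so no decomposition can have width below 2. The upper and lower bounds meet at 2, so that is the treewidth.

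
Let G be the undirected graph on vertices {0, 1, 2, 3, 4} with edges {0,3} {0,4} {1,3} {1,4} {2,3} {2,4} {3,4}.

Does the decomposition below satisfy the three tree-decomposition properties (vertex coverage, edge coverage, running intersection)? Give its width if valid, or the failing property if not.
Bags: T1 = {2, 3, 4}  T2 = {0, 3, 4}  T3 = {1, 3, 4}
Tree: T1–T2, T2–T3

Vertex coverage: the bags together contain {0, 1, 2, 3, 4}, the full vertex set. Edge coverage: each edge of G has both endpoints in at least one bag. Running intersection: for every vertex, the bags containing it form a connected subtree. All three properties hold, so this is a valid tree decomposition of width max|bag| − 1 = 2, and hence tw(G) ≤ 2.

Yes; width 2.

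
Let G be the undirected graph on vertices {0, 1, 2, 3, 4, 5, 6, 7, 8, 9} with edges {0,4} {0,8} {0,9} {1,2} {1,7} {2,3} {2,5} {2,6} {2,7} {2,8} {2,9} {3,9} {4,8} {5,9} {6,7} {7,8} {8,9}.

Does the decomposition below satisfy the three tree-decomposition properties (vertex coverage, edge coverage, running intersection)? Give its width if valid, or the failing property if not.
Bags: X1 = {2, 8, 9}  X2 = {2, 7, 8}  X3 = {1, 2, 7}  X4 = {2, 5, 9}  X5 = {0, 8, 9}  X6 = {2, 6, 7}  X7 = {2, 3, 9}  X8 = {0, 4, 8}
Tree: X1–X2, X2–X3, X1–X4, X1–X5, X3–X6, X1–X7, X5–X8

Yes; width 2.

Vertex coverage: the bags together contain {0, 1, 2, 3, 4, 5, 6, 7, 8, 9}, the full vertex set. Edge coverage: each edge of G has both endpoints in at least one bag. Running intersection: for every vertex, the bags containing it form a connected subtree. All three properties hold, so this is a valid tree decomposition of width max|bag| − 1 = 2, and hence tw(G) ≤ 2.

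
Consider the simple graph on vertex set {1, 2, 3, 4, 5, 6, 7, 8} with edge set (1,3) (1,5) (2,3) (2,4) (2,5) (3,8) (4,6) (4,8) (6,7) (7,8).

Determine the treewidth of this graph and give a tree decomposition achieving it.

Every bag has size at most 3, so the width is 3 − 1 = 2 and tw(G) ≤ 2. The edges 7–6–4–8–7 form a cycle, so G is not a tree and its treewidth is at least 2. The upper and lower bounds meet at 2, so that is the treewidth.

Treewidth 2.
Bags: B1 = {6, 7, 8}  B2 = {4, 6, 8}  B3 = {3, 4, 8}  B4 = {2, 3, 4}  B5 = {1, 2, 3}  B6 = {1, 2, 5}
Tree: B1–B2, B2–B3, B3–B4, B4–B5, B5–B6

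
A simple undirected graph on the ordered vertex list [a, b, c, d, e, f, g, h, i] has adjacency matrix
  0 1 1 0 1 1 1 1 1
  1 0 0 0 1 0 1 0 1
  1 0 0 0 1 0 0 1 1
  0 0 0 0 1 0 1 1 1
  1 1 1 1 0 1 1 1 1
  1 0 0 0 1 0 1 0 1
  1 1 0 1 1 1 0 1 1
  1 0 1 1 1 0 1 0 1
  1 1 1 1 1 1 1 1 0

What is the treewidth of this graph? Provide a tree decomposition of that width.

Treewidth 4.
Bags: B1 = {a, e, f, g, i}  B2 = {a, b, e, g, i}  B3 = {a, e, g, h, i}  B4 = {a, c, e, h, i}  B5 = {d, e, g, h, i}
Tree: B1–B2, B2–B3, B3–B4, B3–B5

Every bag has size at most 5, so the width is 5 − 1 = 4 and tw(G) ≤ 4. Conversely, {d, e, g, h, i} is a clique of size 5, and the vertices of any clique must share a bag in every tree decomposition; so some bag has ≥ 5 vertices and tw(G) ≥ 4. Therefore the treewidth is 4.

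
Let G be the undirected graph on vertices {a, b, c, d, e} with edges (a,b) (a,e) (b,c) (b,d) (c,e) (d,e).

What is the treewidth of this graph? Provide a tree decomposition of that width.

Every bag has size at most 3, so the width is 3 − 1 = 2 and tw(G) ≤ 2. The edges e–a–b–c–e form a cycle, so G is not a tree and its treewidth is at least 2. Combining the bounds, tw(G) = 2.

Treewidth 2.
One such decomposition:
Bags: B1 = {a, b, e}  B2 = {b, c, e}  B3 = {b, d, e}
Tree: B1–B2, B2–B3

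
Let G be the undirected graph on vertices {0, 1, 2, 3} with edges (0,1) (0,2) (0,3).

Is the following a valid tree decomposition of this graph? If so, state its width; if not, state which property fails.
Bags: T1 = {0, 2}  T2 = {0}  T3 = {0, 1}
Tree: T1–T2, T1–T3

A tree decomposition must satisfy three properties: every vertex lies in some bag; for every edge, both endpoints lie together in some bag; and for every vertex, the bags containing it form a connected subtree. Here vertex 3 appears in no bag, so the decomposition is invalid.

No — vertex 3 appears in no bag.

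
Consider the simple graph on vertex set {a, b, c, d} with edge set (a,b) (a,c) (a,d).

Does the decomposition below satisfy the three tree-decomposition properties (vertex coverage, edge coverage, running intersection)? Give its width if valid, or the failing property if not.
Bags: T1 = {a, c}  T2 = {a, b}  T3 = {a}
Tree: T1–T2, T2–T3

No — vertex d appears in no bag.

A tree decomposition must satisfy three properties: every vertex lies in some bag; for every edge, both endpoints lie together in some bag; and for every vertex, the bags containing it form a connected subtree. Here vertex d appears in no bag, so the decomposition is invalid.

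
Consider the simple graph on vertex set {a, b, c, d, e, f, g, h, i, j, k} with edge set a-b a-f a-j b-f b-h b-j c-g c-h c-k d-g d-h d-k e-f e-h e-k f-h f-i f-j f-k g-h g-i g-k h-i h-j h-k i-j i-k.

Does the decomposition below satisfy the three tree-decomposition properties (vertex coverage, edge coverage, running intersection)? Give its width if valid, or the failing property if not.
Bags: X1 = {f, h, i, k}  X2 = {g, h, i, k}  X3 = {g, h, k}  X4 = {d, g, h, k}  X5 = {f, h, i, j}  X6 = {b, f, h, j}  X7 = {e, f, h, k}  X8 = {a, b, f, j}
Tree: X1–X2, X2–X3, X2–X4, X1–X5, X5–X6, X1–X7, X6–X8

A tree decomposition must satisfy three properties: every vertex lies in some bag; for every edge, both endpoints lie together in some bag; and for every vertex, the bags containing it form a connected subtree. Here vertex c appears in no bag, so the decomposition is invalid.

No — vertex c appears in no bag.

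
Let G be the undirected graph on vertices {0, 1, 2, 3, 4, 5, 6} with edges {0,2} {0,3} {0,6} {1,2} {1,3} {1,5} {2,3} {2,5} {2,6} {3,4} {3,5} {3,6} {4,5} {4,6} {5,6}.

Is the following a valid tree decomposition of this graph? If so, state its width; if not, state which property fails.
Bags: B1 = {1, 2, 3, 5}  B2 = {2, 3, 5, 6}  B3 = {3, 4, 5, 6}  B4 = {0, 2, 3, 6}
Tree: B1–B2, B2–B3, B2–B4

Yes; width 3.

Vertex coverage: the bags together contain {0, 1, 2, 3, 4, 5, 6}, the full vertex set. Edge coverage: each edge of G has both endpoints in at least one bag. Running intersection: for every vertex, the bags containing it form a connected subtree. All three properties hold, so this is a valid tree decomposition of width max|bag| − 1 = 3, and hence tw(G) ≤ 3.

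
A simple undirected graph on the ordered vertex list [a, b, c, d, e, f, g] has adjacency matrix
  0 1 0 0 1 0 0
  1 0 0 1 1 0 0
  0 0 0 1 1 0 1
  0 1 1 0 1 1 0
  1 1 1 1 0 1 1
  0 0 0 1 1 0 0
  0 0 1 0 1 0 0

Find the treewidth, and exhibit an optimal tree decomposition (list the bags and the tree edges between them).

Every bag has size at most 3, so the width is 3 − 1 = 2 and tw(G) ≤ 2. Conversely, {c, d, e} is a clique of size 3, and the vertices of any clique must share a bag in every tree decomposition; so some bag has ≥ 3 vertices and tw(G) ≥ 2. Hence tw(G) = 2 exactly.

Treewidth 2.
One optimal decomposition is:
Bags: B1 = {d, e, f}  B2 = {c, d, e}  B3 = {b, d, e}  B4 = {c, e, g}  B5 = {a, b, e}
Tree: B1–B2, B2–B3, B2–B4, B3–B5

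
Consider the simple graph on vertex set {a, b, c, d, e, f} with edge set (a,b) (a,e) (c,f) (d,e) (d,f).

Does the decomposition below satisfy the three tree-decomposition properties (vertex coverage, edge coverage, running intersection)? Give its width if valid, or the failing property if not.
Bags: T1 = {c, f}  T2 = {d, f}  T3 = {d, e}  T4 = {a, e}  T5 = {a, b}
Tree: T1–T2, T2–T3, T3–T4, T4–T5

Yes; width 1.

Checking the three conditions: (i) the bags cover all of {a, b, c, d, e, f}; (ii) for each edge, some bag contains both endpoints; (iii) the bags containing any fixed vertex form a subtree. All hold, so the decomposition is valid with width 2 − 1 = 1.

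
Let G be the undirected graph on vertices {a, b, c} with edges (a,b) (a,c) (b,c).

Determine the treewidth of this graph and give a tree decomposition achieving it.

A single bag containing all 3 vertices is trivially a valid decomposition of width 2. On the other hand G contains the 3-clique {a, b, c}. A clique must lie in a single bag of any decomposition, so no decomposition can have width below 2. Combining the bounds, tw(G) = 2.

Treewidth 2.
One optimal decomposition is:
Bags: B1 = {a, b, c}
Tree: (single bag)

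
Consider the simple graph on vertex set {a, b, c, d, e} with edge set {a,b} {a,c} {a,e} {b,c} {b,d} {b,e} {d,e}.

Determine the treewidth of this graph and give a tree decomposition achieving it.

Each bag holds 3 vertices, so the decomposition has width 2, which upper-bounds the treewidth. For the lower bound, the 3 vertices {b, d, e} are pairwise adjacent, and any tree decomposition puts a clique entirely inside one bag — forcing width ≥ 2. Combining the bounds, tw(G) = 2.

Treewidth 2.
One optimal decomposition is:
Bags: B1 = {b, d, e}  B2 = {a, b, e}  B3 = {a, b, c}
Tree: B1–B2, B2–B3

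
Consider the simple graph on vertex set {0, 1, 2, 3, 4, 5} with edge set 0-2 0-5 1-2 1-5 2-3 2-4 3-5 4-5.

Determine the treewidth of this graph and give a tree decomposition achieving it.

Every bag has size at most 3, so the width is 3 − 1 = 2 and tw(G) ≤ 2. The edges 4–5–3–2–4 form a cycle, so G is not a tree and its treewidth is at least 2. Hence tw(G) = 2 exactly.

Treewidth 2.
Bags: B1 = {2, 4, 5}  B2 = {2, 3, 5}  B3 = {0, 2, 5}  B4 = {1, 2, 5}
Tree: B1–B2, B2–B3, B3–B4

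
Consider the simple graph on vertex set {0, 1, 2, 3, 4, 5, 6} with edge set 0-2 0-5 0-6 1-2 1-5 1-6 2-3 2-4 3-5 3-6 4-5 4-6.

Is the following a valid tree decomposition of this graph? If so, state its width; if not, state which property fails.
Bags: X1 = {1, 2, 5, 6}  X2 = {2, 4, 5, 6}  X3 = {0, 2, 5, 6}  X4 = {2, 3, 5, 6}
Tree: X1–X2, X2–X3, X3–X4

Checking the three conditions: (i) the bags cover all of {0, 1, 2, 3, 4, 5, 6}; (ii) for each edge, some bag contains both endpoints; (iii) the bags containing any fixed vertex form a subtree. All hold, so the decomposition is valid with width 4 − 1 = 3.

Yes; width 3.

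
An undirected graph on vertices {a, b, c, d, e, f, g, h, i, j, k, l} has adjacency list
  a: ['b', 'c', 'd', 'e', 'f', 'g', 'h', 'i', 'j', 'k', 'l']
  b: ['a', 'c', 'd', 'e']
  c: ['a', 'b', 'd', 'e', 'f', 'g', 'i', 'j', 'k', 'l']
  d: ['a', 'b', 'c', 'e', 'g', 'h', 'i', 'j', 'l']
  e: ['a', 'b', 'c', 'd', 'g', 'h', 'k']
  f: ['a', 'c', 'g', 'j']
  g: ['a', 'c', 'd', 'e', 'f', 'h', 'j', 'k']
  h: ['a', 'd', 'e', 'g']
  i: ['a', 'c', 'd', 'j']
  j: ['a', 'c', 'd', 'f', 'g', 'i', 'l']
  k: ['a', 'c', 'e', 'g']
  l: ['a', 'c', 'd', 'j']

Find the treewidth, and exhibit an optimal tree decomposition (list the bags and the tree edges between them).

Every bag has size at most 5, so the width is 5 − 1 = 4 and tw(G) ≤ 4. Conversely, {a, d, e, g, h} is a clique of size 5, and the vertices of any clique must share a bag in every tree decomposition; so some bag has ≥ 5 vertices and tw(G) ≥ 4. Combining the bounds, tw(G) = 4.

Treewidth 4.
One such decomposition:
Bags: B1 = {a, b, c, d, e}  B2 = {a, c, d, e, g}  B3 = {a, c, d, g, j}  B4 = {a, c, e, g, k}  B5 = {a, c, f, g, j}  B6 = {a, c, d, j, l}  B7 = {a, c, d, i, j}  B8 = {a, d, e, g, h}
Tree: B1–B2, B2–B3, B2–B4, B3–B5, B3–B6, B6–B7, B2–B8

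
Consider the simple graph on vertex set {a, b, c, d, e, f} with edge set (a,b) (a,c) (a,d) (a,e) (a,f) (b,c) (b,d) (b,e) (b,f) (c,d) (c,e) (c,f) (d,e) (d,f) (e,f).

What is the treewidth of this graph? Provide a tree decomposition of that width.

With just one bag of size 6, the width is 6 − 1 = 5, so tw(G) ≤ 5. Conversely, {a, b, c, d, e, f} is a clique of size 6, and the vertices of any clique must share a bag in every tree decomposition; so some bag has ≥ 6 vertices and tw(G) ≥ 5. Combining the bounds, tw(G) = 5.

Treewidth 5.
One such decomposition:
Bags: B1 = {a, b, c, d, e, f}
Tree: (single bag)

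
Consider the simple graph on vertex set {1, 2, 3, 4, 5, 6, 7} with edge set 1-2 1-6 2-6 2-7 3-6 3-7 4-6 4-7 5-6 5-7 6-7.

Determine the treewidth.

2

A width-2 tree decomposition is:
Bags: B1 = {2, 6, 7}  B2 = {5, 6, 7}  B3 = {3, 6, 7}  B4 = {1, 2, 6}  B5 = {4, 6, 7}
Tree: B1–B2, B1–B3, B1–B4, B2–B5
Each bag holds 3 vertices, so the decomposition has width 2, which upper-bounds the treewidth. For the lower bound, the 3 vertices {1, 2, 6} are pairwise adjacent, and any tree decomposition puts a clique entirely inside one bag — forcing width ≥ 2. Combining the bounds, tw(G) = 2.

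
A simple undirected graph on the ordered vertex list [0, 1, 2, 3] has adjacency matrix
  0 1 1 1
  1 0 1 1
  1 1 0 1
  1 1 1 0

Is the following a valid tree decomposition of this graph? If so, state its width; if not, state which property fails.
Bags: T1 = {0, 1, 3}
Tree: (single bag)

A tree decomposition must satisfy three properties: every vertex lies in some bag; for every edge, both endpoints lie together in some bag; and for every vertex, the bags containing it form a connected subtree. Here vertex 2 appears in no bag, so the decomposition is invalid.

No — vertex 2 appears in no bag.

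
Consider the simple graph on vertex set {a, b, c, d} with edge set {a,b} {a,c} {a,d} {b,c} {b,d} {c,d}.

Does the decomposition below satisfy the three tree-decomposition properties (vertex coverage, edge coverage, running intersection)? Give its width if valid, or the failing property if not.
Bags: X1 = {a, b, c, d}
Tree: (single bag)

Yes; width 3.

Vertex coverage: the bags together contain {a, b, c, d}, the full vertex set. Edge coverage: each edge of G has both endpoints in at least one bag. Running intersection: for every vertex, the bags containing it form a connected subtree. All three properties hold, so this is a valid tree decomposition of width max|bag| − 1 = 3, and hence tw(G) ≤ 3.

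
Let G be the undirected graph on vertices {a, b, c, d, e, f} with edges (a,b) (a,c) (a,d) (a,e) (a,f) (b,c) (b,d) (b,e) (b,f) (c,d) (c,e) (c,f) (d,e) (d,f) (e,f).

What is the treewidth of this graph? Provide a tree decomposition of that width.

A single bag containing all 6 vertices is trivially a valid decomposition of width 5. Conversely, {a, b, c, d, e, f} is a clique of size 6, and the vertices of any clique must share a bag in every tree decomposition; so some bag has ≥ 6 vertices and tw(G) ≥ 5. Therefore the treewidth is 5.

Treewidth 5.
One optimal decomposition is:
Bags: B1 = {a, b, c, d, e, f}
Tree: (single bag)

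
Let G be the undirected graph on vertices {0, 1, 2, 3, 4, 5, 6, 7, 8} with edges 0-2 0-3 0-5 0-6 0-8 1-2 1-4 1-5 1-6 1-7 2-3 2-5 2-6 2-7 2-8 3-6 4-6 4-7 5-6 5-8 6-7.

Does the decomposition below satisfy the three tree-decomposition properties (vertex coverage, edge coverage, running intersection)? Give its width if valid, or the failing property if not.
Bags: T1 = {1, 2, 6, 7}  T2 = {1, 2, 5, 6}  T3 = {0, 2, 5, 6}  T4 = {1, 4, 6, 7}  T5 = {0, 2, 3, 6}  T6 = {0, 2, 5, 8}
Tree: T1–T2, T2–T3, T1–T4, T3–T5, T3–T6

Yes; width 3.

Every vertex of G appears in some bag (union = {0, 1, 2, 3, 4, 5, 6, 7, 8}); every edge is covered by a bag; and for each vertex v the set of bags containing v is connected in the bag tree. The decomposition is therefore valid. The largest bag has 4 vertices, so the width is 3.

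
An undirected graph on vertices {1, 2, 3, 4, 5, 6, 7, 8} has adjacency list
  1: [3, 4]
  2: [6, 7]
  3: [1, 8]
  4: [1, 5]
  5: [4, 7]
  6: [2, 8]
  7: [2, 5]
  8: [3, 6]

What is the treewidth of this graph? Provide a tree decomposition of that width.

Each bag holds 3 vertices, so the decomposition has width 2, which upper-bounds the treewidth. Since 5–7–2–6–8–3–1–4–5 is a cycle in G, G is not acyclic. Forests are exactly the graphs of treewidth ≤ 1, so tw(G) ≥ 2. Hence tw(G) = 2 exactly.

Treewidth 2.
Bags: B1 = {2, 5, 7}  B2 = {2, 5, 6}  B3 = {5, 6, 8}  B4 = {3, 5, 8}  B5 = {1, 3, 5}  B6 = {1, 4, 5}
Tree: B1–B2, B2–B3, B3–B4, B4–B5, B5–B6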